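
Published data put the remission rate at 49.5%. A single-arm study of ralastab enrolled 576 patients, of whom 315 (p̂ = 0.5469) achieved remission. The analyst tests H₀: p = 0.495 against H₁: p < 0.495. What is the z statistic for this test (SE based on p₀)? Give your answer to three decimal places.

p̂ = 315/576 = 0.546875.
Under H₀, SE = √(0.495·0.505/576) = √(0.000433984) = 0.020832.
z = (0.546875 − 0.495)/0.020832 = 0.051875/0.020832 = 2.490.
p-value = P(Z < 2.490) ≈ 0.9936.

z = 2.490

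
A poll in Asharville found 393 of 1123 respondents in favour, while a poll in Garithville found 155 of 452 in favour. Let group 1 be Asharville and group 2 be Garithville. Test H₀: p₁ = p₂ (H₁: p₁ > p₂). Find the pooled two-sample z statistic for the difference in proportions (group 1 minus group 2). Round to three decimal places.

p̂₁ = 393/1123 ≈ 0.34996, p̂₂ = 155/452 ≈ 0.34292.
Pooled p̂ = (393+155)/(1123+452) = 548/1575 = 0.34794.
SE = √(p̂(1−p̂)(1/n₁+1/n₂)) = √(0.34794·0.65206·0.00310286) = √(0.000703967) = 0.02653.
z = (0.34996 − 0.34292)/0.02653 = 0.00704/0.02653 = 0.265.
p-value = P(Z > 0.265) ≈ 0.3954.

z = 0.265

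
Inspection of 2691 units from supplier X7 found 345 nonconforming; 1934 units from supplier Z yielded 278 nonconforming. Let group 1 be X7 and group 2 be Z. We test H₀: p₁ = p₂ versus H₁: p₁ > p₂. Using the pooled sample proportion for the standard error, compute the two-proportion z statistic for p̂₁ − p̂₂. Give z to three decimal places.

z = -1.527

p̂₁ = 345/2691 = 0.128205, p̂₂ = 278/1934 = 0.143744.
Pooled p̂ = (345+278)/(2691+1934) = 623/4625 = 0.134703.
SE = √(p̂(1−p̂)(1/n₁+1/n₂)) = √(0.134703·0.865297·0.000888672) = √(0.000103582) = 0.010178.
z = (0.128205 − 0.143744)/0.010178 = -0.015539/0.010178 = -1.527.
p-value = P(Z > -1.527) ≈ 0.9366.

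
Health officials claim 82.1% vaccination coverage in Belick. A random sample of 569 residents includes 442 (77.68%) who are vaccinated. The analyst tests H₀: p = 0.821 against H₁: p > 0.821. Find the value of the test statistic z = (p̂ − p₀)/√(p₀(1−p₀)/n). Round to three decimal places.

z = -2.750

p̂ = 442/569 ≈ 0.77680.
SE = √(p₀(1−p₀)/n) = √(0.14696/569) = 0.01607.
z = (0.77680 − 0.821)/0.01607 = -0.04420/0.01607 = -2.750.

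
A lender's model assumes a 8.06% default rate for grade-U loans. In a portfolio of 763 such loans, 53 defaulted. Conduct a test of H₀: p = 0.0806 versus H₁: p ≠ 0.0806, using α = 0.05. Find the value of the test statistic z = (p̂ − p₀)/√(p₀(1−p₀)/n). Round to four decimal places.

p̂ = 53/763 = 0.069463.
Under H₀, SE = √(0.0806·0.9194/763) = √(9.71214e-05) = 0.009855.
z = (0.069463 − 0.0806)/0.009855 = -0.011137/0.009855 = -1.1301.
Two-sided p-value ≈ 2·Φ(−1.130) = 0.2584; since p > α = 0.05, fail to reject H₀.

z = -1.1301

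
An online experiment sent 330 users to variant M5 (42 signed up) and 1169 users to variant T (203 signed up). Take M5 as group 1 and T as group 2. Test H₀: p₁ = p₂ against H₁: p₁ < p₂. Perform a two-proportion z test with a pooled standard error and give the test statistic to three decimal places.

z = -2.012

p̂₁ = 42/330 ≈ 0.12727, p̂₂ = 203/1169 ≈ 0.17365.
Pooled p̂ = (42+203)/(330+1169) = 245/1499 = 0.16344.
SE = √(p̂(1−p̂)(1/n₁+1/n₂)) = √(0.16344·0.83656·0.00388574) = √(0.000531292) = 0.02305.
z = (0.12727 − 0.17365)/0.02305 = -0.04638/0.02305 = -2.012.
p-value = P(Z < -2.012) ≈ 0.0221.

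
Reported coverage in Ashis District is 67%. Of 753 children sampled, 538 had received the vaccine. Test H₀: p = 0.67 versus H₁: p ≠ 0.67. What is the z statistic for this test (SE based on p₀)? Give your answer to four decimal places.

z = 2.5955

p̂ = 538/753 = 0.7144754.
SE = √(p₀(1−p₀)/n) = √(0.2211/753) = 0.0171355.
z = (0.7144754 − 0.67)/0.0171355 = 0.0444754/0.0171355 = 2.5955.
Two-sided p-value ≈ 2·Φ(−2.596) = 0.0094.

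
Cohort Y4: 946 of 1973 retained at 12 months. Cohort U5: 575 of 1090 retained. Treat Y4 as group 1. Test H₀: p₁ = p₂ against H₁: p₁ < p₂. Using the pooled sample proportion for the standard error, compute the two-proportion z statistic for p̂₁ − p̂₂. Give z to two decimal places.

p̂₁ = 946/1973 ≈ 0.47947, p̂₂ = 575/1090 ≈ 0.52752.
Pooled p̂ = (946+575)/(1973+1090) = 1521/3063 = 0.49657.
SE = √(0.249988 × 0.00142427) = 0.01887.
z = (0.47947 − 0.52752)/0.01887 = -0.04805/0.01887 = -2.55.
p-value = P(Z < -2.546) ≈ 0.0054.

z = -2.55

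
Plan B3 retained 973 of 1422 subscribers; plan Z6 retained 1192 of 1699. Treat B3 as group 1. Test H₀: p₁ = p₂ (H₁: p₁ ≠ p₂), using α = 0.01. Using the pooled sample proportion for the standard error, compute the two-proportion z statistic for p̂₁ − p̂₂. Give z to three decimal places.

p̂₁ = 973/1422 = 0.684248, p̂₂ = 1192/1699 = 0.701589.
Pooled p̂ = (973+1192)/(1422+1699) = 2165/3121 = 0.693688.
SE = √(p̂(1−p̂)(1/n₁+1/n₂)) = √(0.693688·0.306312·0.00129182) = √(0.000274492) = 0.016568.
z = (0.684248 − 0.701589)/0.016568 = -0.017341/0.016568 = -1.047.
p-value = 2·P(Z > 1.047) ≈ 0.2952; since p > α = 0.01, fail to reject H₀.

z = -1.047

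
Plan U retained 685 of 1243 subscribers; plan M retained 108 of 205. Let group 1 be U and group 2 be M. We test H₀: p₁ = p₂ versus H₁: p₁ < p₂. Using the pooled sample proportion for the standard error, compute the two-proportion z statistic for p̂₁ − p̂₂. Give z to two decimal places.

p̂₁ = 685/1243 ≈ 0.5511, p̂₂ = 108/205 ≈ 0.5268.
Pooled p̂ = (685+108)/(1243+205) = 793/1448 = 0.5477.
SE = √(p̂(1−p̂)(1/n₁+1/n₂)) = √(0.5477·0.4523·0.00568255) = √(0.00140774) = 0.0375.
z = (0.5511 − 0.5268)/0.0375 = 0.0243/0.0375 = 0.65.
p-value = P(Z < 0.647) ≈ 0.7410.

z = 0.65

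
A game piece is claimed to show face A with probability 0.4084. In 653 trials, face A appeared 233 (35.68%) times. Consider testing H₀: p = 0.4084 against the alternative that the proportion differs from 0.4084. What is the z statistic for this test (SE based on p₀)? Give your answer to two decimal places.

p̂ = 233/653 = 0.35681.
Under H₀, SE = √(0.4084·0.5916/653) = √(0.000369999) = 0.01924.
z = (0.35681 − 0.4084)/0.01924 = -0.05159/0.01924 = -2.68.

z = -2.68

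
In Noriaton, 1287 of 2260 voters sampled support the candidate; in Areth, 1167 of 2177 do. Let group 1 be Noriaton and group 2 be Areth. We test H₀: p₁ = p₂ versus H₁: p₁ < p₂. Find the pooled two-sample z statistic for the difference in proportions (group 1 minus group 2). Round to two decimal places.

p̂₁ = 1287/2260 = 0.5695, p̂₂ = 1167/2177 = 0.5361.
Pooled p̂ = (1287+1167)/(2260+2177) = 2454/4437 = 0.5531.
SE = √(0.247183 × 0.000901826) = 0.0149.
z = (0.5695 − 0.5361)/0.0149 = 0.0334/0.0149 = 2.24.
p-value = P(Z < 2.238) ≈ 0.9874.

z = 2.24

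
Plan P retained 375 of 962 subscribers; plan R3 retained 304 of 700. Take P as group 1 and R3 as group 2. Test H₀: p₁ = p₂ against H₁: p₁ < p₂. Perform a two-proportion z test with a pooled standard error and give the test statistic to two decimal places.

p̂₁ = 375/962 ≈ 0.3898, p̂₂ = 304/700 ≈ 0.4343.
Pooled p̂ = (375+304)/(962+700) = 679/1662 = 0.4085.
SE = √(p̂(1−p̂)(1/n₁+1/n₂)) = √(0.4085·0.5915·0.00246807) = √(0.000596375) = 0.0244.
z = (0.3898 − 0.4343)/0.0244 = -0.0445/0.0244 = -1.82.

z = -1.82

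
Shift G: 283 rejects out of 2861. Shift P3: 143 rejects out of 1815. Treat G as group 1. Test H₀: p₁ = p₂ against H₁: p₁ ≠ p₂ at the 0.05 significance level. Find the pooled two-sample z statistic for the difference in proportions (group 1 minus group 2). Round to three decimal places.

z = 2.331

p̂₁ = 283/2861 = 0.098916, p̂₂ = 143/1815 = 0.078788.
Pooled p̂ = (283+143)/(2861+1815) = 426/4676 = 0.091104.
SE = √(p̂(1−p̂)(1/n₁+1/n₂)) = √(0.091104·0.908896·0.000900492) = √(7.45641e-05) = 0.008635.
z = (0.098916 − 0.078788)/0.008635 = 0.020128/0.008635 = 2.331.
p-value = 2·P(Z > 2.331) ≈ 0.0198. With α = 0.05, reject H₀.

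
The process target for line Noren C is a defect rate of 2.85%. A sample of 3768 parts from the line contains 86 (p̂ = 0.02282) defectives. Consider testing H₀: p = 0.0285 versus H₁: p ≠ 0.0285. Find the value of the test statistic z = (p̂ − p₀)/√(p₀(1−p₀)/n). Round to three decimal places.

z = -2.094

p̂ = 86/3768 = 0.022824.
SE = √(p₀(1−p₀)/n) = √(0.027688/3768) = 0.002711.
z = (0.022824 − 0.0285)/0.002711 = -0.005676/0.002711 = -2.094.
p-value = 2·P(Z > 2.094) ≈ 0.0363.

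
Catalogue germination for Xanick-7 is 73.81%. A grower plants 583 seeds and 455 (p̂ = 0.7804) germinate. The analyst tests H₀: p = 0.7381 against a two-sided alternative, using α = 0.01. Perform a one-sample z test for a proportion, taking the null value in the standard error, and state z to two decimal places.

p̂ = 455/583 = 0.78045.
Under H₀, SE = √(0.7381·0.2619/583) = √(0.000331575) = 0.01821.
z = (0.78045 − 0.7381)/0.01821 = 0.04235/0.01821 = 2.33.
p-value = 2·P(Z > 2.326) ≈ 0.0200. With α = 0.01, fail to reject H₀.

z = 2.33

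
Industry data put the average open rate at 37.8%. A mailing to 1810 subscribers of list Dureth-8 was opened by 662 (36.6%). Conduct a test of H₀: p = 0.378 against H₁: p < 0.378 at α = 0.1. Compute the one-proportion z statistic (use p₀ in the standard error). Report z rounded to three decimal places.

z = -1.075

p̂ = 662/1810 = 0.36575.
Under H₀, SE = √(0.378·0.622/1810) = √(0.000129898) = 0.01140.
z = (0.36575 − 0.378)/0.01140 = -0.01225/0.01140 = -1.075.
p-value = P(Z < -1.075) ≈ 0.1411, so at α = 0.1 we fail to reject H₀.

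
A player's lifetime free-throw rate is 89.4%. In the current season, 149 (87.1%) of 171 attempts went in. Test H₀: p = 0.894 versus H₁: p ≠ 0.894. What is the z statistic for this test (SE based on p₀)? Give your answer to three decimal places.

z = -0.962

p̂ = 149/171 = 0.87135.
SE = √(p₀(1−p₀)/n) = √(0.094764/171) = 0.02354.
z = (0.87135 − 0.894)/0.02354 = -0.02265/0.02354 = -0.962.
p-value = 2·P(Z > 0.962) ≈ 0.3359.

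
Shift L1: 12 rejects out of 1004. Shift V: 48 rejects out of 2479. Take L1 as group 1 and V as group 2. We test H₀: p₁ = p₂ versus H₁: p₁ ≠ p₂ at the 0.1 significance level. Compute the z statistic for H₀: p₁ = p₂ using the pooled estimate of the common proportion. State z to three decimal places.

p̂₁ = 12/1004 ≈ 0.01195, p̂₂ = 48/2479 ≈ 0.01936.
Pooled p̂ = (12+48)/(1004+2479) = 60/3483 = 0.01723.
SE = √(p̂(1−p̂)(1/n₁+1/n₂)) = √(0.01723·0.98277·0.0013994) = √(2.36916e-05) = 0.00487.
z = (0.01195 − 0.01936)/0.00487 = -0.00741/0.00487 = -1.522.
p-value = 2·P(Z > 1.522) ≈ 0.1279, so at α = 0.1 we fail to reject H₀.

z = -1.522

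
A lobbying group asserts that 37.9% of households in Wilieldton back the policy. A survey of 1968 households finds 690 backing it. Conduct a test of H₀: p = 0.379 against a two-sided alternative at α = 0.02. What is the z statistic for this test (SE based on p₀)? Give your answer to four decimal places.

z = -2.5961

p̂ = 690/1968 = 0.3506098.
SE = √(p₀(1−p₀)/n) = √(0.23536/1968) = 0.0109359.
z = (0.3506098 − 0.379)/0.0109359 = -0.0283902/0.0109359 = -2.5961.
p-value = 2·P(Z > 2.596) ≈ 0.0094. With α = 0.02, reject H₀.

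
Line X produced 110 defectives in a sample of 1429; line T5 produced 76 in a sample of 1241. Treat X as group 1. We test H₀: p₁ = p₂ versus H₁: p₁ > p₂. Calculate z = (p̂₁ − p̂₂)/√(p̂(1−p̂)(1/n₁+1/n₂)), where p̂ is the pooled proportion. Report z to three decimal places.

z = 1.593

p̂₁ = 110/1429 ≈ 0.07698, p̂₂ = 76/1241 ≈ 0.06124.
Pooled p̂ = (110+76)/(1429+1241) = 186/2670 = 0.06966.
SE = √(0.06481 × 0.00150559) = 0.00988.
z = (0.07698 − 0.06124)/0.00988 = 0.01574/0.00988 = 1.593.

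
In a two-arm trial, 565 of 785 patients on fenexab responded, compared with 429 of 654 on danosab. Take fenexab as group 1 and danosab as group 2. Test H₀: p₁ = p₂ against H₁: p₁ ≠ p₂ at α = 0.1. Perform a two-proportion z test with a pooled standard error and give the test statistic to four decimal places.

p̂₁ = 565/785 = 0.719745, p̂₂ = 429/654 = 0.655963.
Pooled p̂ = (565+429)/(785+654) = 994/1439 = 0.690757.
SE = √(p̂(1−p̂)(1/n₁+1/n₂)) = √(0.690757·0.309243·0.00280294) = √(0.00059874) = 0.024469.
z = (0.719745 − 0.655963)/0.024469 = 0.063782/0.024469 = 2.6066.
p-value = 2·P(Z > 2.607) ≈ 0.0091; since p < α = 0.1, reject H₀.

z = 2.6066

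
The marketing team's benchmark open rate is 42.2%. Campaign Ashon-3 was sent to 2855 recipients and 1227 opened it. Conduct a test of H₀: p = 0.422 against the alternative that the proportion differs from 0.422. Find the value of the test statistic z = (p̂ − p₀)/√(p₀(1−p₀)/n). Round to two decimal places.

z = 0.84

p̂ = 1227/2855 = 0.42977.
SE = √(p₀(1−p₀)/n) = √(0.24392/2855) = 0.00924.
z = (0.42977 − 0.422)/0.00924 = 0.00777/0.00924 = 0.84.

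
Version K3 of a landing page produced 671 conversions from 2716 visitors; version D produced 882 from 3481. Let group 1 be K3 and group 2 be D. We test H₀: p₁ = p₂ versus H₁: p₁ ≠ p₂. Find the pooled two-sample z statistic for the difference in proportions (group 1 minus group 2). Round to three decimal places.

z = -0.570

p̂₁ = 671/2716 = 0.247054, p̂₂ = 882/3481 = 0.253375.
Pooled p̂ = (671+882)/(2716+3481) = 1553/6197 = 0.250605.
SE = √(0.187802 × 0.000655462) = 0.011095.
z = (0.247054 − 0.253375)/0.011095 = -0.006321/0.011095 = -0.570.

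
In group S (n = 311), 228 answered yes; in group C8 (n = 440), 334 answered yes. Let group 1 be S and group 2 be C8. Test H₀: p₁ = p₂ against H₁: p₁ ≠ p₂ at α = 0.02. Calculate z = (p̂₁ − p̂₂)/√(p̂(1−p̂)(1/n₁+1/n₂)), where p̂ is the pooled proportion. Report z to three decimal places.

z = -0.808

p̂₁ = 228/311 = 0.73312, p̂₂ = 334/440 = 0.75909.
Pooled p̂ = (228+334)/(311+440) = 562/751 = 0.74834.
SE = √(p̂(1−p̂)(1/n₁+1/n₂)) = √(0.74834·0.25166·0.00548816) = √(0.00103358) = 0.03215.
z = (0.73312 − 0.75909)/0.03215 = -0.02597/0.03215 = -0.808.
p-value = 2·P(Z > 0.808) ≈ 0.4192, so at α = 0.02 we fail to reject H₀.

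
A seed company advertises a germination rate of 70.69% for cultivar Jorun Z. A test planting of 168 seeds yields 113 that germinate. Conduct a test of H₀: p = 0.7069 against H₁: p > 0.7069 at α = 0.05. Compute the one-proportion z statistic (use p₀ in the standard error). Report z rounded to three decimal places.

z = -0.976

p̂ = 113/168 ≈ 0.67262.
Standard error under H₀: √(0.7069×0.2931/168) = 0.03512.
z = (0.67262 − 0.7069)/0.03512 = -0.03428/0.03512 = -0.976.
p-value = P(Z > -0.976) ≈ 0.8355, so at α = 0.05 we fail to reject H₀.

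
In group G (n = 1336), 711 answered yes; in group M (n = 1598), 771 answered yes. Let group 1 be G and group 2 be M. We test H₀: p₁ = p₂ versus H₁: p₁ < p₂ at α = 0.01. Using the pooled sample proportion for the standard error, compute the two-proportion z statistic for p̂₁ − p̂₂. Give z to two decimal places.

z = 2.68

p̂₁ = 711/1336 ≈ 0.53219, p̂₂ = 771/1598 ≈ 0.48248.
Pooled p̂ = (711+771)/(1336+1598) = 1482/2934 = 0.50511.
SE = √(0.249974 × 0.00137429) = 0.01853.
z = (0.53219 − 0.48248)/0.01853 = 0.04971/0.01853 = 2.68.
p-value = P(Z < 2.682) ≈ 0.9963. With α = 0.01, fail to reject H₀.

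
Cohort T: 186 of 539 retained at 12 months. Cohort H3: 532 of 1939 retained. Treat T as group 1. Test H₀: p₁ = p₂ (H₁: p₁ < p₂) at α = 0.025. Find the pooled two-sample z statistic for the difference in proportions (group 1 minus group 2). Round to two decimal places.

p̂₁ = 186/539 ≈ 0.3451, p̂₂ = 532/1939 ≈ 0.2744.
Pooled p̂ = (186+532)/(539+1939) = 718/2478 = 0.2897.
SE = √(p̂(1−p̂)(1/n₁+1/n₂)) = √(0.2897·0.7103·0.00237102) = √(0.000487943) = 0.0221.
z = (0.3451 − 0.2744)/0.0221 = 0.0707/0.0221 = 3.20.
p-value = P(Z < 3.201) ≈ 0.9993. With α = 0.025, fail to reject H₀.

z = 3.20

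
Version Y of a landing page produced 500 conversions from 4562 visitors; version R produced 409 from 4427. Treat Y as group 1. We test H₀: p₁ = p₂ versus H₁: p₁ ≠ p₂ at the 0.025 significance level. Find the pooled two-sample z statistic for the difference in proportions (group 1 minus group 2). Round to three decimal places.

p̂₁ = 500/4562 = 0.10960, p̂₂ = 409/4427 = 0.09239.
Pooled p̂ = (500+409)/(4562+4427) = 909/8989 = 0.10112.
SE = √(p̂(1−p̂)(1/n₁+1/n₂)) = √(0.10112·0.89888·0.000445089) = √(4.04575e-05) = 0.00636.
z = (0.10960 − 0.09239)/0.00636 = 0.01721/0.00636 = 2.706.
p-value = 2·P(Z > 2.706) ≈ 0.0068. With α = 0.025, reject H₀.

z = 2.706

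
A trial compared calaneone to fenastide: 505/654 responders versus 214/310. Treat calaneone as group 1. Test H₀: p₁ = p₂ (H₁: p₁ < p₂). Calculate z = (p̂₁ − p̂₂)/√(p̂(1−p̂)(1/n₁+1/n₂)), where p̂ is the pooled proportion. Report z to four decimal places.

p̂₁ = 505/654 ≈ 0.772171, p̂₂ = 214/310 ≈ 0.690323.
Pooled p̂ = (505+214)/(654+310) = 719/964 = 0.745851.
SE = √(0.189557 × 0.00475486) = 0.030022.
z = (0.772171 − 0.690323)/0.030022 = 0.081848/0.030022 = 2.7263.
p-value = P(Z < 2.726) ≈ 0.9968.

z = 2.7263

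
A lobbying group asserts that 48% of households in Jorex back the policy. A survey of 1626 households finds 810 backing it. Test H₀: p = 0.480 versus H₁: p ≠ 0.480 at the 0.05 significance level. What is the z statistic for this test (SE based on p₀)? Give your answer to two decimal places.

p̂ = 810/1626 = 0.4982.
Under H₀, SE = √(0.48·0.52/1626) = √(0.000153506) = 0.0124.
z = (0.4982 − 0.48)/0.0124 = 0.0182/0.0124 = 1.47.
Two-sided p-value ≈ 2·Φ(−1.465) = 0.1428; since p > α = 0.05, fail to reject H₀.

z = 1.47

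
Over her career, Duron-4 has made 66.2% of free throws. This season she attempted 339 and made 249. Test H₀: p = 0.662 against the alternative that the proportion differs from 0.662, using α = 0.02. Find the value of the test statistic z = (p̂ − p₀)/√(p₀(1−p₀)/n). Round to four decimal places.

p̂ = 249/339 ≈ 0.734513.
Standard error under H₀: √(0.662×0.338/339) = 0.025691.
z = (0.734513 − 0.662)/0.025691 = 0.072513/0.025691 = 2.8225.
p-value = 2·P(Z > 2.822) ≈ 0.0048. With α = 0.02, reject H₀.

z = 2.8225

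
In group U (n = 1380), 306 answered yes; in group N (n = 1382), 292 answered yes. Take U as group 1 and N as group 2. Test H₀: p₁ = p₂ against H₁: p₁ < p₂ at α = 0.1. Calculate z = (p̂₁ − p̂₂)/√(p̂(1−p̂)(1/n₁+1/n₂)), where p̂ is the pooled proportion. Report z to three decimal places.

z = 0.667

p̂₁ = 306/1380 ≈ 0.22174, p̂₂ = 292/1382 ≈ 0.21129.
Pooled p̂ = (306+292)/(1380+1382) = 598/2762 = 0.21651.
SE = √(0.169633 × 0.00144823) = 0.01567.
z = (0.22174 − 0.21129)/0.01567 = 0.01045/0.01567 = 0.667.
p-value = P(Z < 0.667) ≈ 0.7475, so at α = 0.1 we fail to reject H₀.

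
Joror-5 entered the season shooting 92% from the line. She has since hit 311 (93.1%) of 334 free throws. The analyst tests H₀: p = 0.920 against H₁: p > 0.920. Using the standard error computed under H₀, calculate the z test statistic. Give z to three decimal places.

p̂ = 311/334 ≈ 0.931138.
SE = √(p₀(1−p₀)/n) = √(0.0736/334) = 0.014845.
z = (0.931138 − 0.92)/0.014845 = 0.011138/0.014845 = 0.750.

z = 0.750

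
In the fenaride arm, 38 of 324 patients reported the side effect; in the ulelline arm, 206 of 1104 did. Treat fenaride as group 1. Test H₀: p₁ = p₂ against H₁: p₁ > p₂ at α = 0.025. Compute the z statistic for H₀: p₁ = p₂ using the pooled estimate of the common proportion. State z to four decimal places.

p̂₁ = 38/324 ≈ 0.117284, p̂₂ = 206/1104 ≈ 0.186594.
Pooled p̂ = (38+206)/(324+1104) = 244/1428 = 0.170868.
SE = √(0.141672 × 0.00399222) = 0.023782.
z = (0.117284 − 0.186594)/0.023782 = -0.069310/0.023782 = -2.9144.
p-value = P(Z > -2.914) ≈ 0.9982. With α = 0.025, fail to reject H₀.

z = -2.9144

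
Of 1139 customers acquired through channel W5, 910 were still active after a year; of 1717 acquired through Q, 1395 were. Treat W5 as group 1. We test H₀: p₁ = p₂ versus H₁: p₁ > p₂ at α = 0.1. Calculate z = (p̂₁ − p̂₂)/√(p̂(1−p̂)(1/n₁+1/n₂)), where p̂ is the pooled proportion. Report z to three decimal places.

z = -0.896

p̂₁ = 910/1139 ≈ 0.79895, p̂₂ = 1395/1717 ≈ 0.81246.
Pooled p̂ = (910+1395)/(1139+1717) = 2305/2856 = 0.80707.
SE = √(0.155706 × 0.00146037) = 0.01508.
z = (0.79895 − 0.81246)/0.01508 = -0.01351/0.01508 = -0.896.
p-value = P(Z > -0.896) ≈ 0.8150, so at α = 0.1 we fail to reject H₀.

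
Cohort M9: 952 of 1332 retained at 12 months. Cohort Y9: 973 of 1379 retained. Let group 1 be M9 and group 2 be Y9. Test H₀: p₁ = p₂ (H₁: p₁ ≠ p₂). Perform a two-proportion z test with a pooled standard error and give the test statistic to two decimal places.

z = 0.52

p̂₁ = 952/1332 ≈ 0.7147, p̂₂ = 973/1379 ≈ 0.7056.
Pooled p̂ = (952+973)/(1332+1379) = 1925/2711 = 0.7101.
SE = √(p̂(1−p̂)(1/n₁+1/n₂)) = √(0.7101·0.2899·0.00147591) = √(0.000303847) = 0.0174.
z = (0.7147 − 0.7056)/0.0174 = 0.0091/0.0174 = 0.52.
p-value = 2·P(Z > 0.524) ≈ 0.6004.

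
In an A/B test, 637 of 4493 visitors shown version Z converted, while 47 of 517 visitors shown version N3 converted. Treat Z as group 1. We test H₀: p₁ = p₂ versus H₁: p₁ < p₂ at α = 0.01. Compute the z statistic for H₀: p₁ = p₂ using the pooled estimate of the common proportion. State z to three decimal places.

p̂₁ = 637/4493 ≈ 0.141776, p̂₂ = 47/517 ≈ 0.090909.
Pooled p̂ = (637+47)/(4493+517) = 684/5010 = 0.136527.
SE = √(p̂(1−p̂)(1/n₁+1/n₂)) = √(0.136527·0.863473·0.0021568) = √(0.00025426) = 0.015946.
z = (0.141776 − 0.090909)/0.015946 = 0.050867/0.015946 = 3.190.
p-value = P(Z < 3.190) ≈ 0.9993. With α = 0.01, fail to reject H₀.

z = 3.190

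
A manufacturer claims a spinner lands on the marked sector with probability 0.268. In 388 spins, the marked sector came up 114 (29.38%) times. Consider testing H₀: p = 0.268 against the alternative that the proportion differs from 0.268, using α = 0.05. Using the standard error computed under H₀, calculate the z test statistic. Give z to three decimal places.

p̂ = 114/388 ≈ 0.29381.
Standard error under H₀: √(0.268×0.732/388) = 0.02249.
z = (0.29381 − 0.268)/0.02249 = 0.02581/0.02249 = 1.148.
Two-sided p-value ≈ 2·Φ(−1.148) = 0.2510. With α = 0.05, fail to reject H₀.

z = 1.148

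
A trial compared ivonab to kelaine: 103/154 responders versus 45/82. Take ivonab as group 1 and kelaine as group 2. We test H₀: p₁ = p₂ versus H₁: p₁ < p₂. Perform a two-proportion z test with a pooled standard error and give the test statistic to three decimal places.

p̂₁ = 103/154 = 0.66883, p̂₂ = 45/82 = 0.54878.
Pooled p̂ = (103+45)/(154+82) = 148/236 = 0.62712.
SE = √(p̂(1−p̂)(1/n₁+1/n₂)) = √(0.62712·0.37288·0.0186886) = √(0.00437016) = 0.06611.
z = (0.66883 − 0.54878)/0.06611 = 0.12005/0.06611 = 1.816.
p-value = P(Z < 1.816) ≈ 0.9653.

z = 1.816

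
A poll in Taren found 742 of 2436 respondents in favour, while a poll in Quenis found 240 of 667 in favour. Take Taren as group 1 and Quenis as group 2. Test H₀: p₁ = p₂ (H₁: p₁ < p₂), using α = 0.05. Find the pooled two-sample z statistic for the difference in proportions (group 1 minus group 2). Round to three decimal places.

z = -2.717

p̂₁ = 742/2436 ≈ 0.304598, p̂₂ = 240/667 ≈ 0.359820.
Pooled p̂ = (742+240)/(2436+667) = 982/3103 = 0.316468.
SE = √(p̂(1−p̂)(1/n₁+1/n₂)) = √(0.316468·0.683532·0.00190976) = √(0.000413111) = 0.020325.
z = (0.304598 − 0.359820)/0.020325 = -0.055222/0.020325 = -2.717.
p-value = P(Z < -2.717) ≈ 0.0033. With α = 0.05, reject H₀.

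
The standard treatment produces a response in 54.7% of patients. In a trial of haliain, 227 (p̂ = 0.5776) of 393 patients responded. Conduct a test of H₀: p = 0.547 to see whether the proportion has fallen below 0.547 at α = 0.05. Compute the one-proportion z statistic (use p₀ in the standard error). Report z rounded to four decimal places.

p̂ = 227/393 = 0.577608.
Standard error under H₀: √(0.547×0.453/393) = 0.025110.
z = (0.577608 − 0.547)/0.025110 = 0.030608/0.025110 = 1.2190.
p-value = P(Z < 1.219) ≈ 0.8886; since p > α = 0.05, fail to reject H₀.

z = 1.2190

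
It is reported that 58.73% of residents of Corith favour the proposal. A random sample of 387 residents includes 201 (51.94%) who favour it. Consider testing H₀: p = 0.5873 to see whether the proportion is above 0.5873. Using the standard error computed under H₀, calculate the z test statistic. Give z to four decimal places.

p̂ = 201/387 = 0.519380.
Under H₀, SE = √(0.5873·0.4127/387) = √(0.000626302) = 0.025026.
z = (0.519380 − 0.5873)/0.025026 = -0.067920/0.025026 = -2.7140.

z = -2.7140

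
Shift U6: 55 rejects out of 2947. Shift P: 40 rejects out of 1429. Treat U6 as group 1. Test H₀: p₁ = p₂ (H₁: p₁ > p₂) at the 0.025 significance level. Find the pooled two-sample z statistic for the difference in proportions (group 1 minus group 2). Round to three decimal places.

p̂₁ = 55/2947 ≈ 0.018663, p̂₂ = 40/1429 ≈ 0.027992.
Pooled p̂ = (55+40)/(2947+1429) = 95/4376 = 0.021709.
SE = √(p̂(1−p̂)(1/n₁+1/n₂)) = √(0.021709·0.978291·0.00103912) = √(2.20688e-05) = 0.004698.
z = (0.018663 − 0.027992)/0.004698 = -0.009329/0.004698 = -1.986.
p-value = P(Z > -1.986) ≈ 0.9765. With α = 0.025, fail to reject H₀.

z = -1.986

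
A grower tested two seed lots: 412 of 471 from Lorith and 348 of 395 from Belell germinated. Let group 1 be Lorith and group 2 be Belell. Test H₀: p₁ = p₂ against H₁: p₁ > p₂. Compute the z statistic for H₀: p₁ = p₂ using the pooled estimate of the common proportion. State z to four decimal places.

z = -0.2808

p̂₁ = 412/471 = 0.874735, p̂₂ = 348/395 = 0.881013.
Pooled p̂ = (412+348)/(471+395) = 760/866 = 0.877598.
SE = √(p̂(1−p̂)(1/n₁+1/n₂)) = √(0.877598·0.122402·0.00465479) = √(0.000500016) = 0.022361.
z = (0.874735 − 0.881013)/0.022361 = -0.006278/0.022361 = -0.2808.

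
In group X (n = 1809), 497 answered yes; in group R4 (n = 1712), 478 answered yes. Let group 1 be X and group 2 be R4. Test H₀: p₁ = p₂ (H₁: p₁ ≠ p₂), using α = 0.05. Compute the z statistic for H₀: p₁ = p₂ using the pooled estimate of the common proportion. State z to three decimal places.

z = -0.296

p̂₁ = 497/1809 ≈ 0.27474, p̂₂ = 478/1712 ≈ 0.27921.
Pooled p̂ = (497+478)/(1809+1712) = 975/3521 = 0.27691.
SE = √(0.200231 × 0.0011369) = 0.01509.
z = (0.27474 − 0.27921)/0.01509 = -0.00447/0.01509 = -0.296.
p-value = 2·P(Z > 0.296) ≈ 0.7671; since p > α = 0.05, fail to reject H₀.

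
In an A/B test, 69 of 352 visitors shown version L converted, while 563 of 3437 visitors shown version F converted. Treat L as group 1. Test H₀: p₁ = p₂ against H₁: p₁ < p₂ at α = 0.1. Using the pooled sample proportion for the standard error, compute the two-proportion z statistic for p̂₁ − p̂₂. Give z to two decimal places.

z = 1.54

p̂₁ = 69/352 ≈ 0.1960, p̂₂ = 563/3437 ≈ 0.1638.
Pooled p̂ = (69+563)/(352+3437) = 632/3789 = 0.1668.
SE = √(p̂(1−p̂)(1/n₁+1/n₂)) = √(0.1668·0.8332·0.00313186) = √(0.000435256) = 0.0209.
z = (0.1960 − 0.1638)/0.0209 = 0.0322/0.0209 = 1.54.
p-value = P(Z < 1.544) ≈ 0.9387, so at α = 0.1 we fail to reject H₀.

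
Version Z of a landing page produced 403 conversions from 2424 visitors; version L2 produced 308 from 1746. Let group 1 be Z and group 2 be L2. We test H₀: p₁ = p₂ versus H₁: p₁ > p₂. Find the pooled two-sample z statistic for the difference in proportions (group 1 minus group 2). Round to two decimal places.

z = -0.86

p̂₁ = 403/2424 ≈ 0.1663, p̂₂ = 308/1746 ≈ 0.1764.
Pooled p̂ = (403+308)/(2424+1746) = 711/4170 = 0.1705.
SE = √(p̂(1−p̂)(1/n₁+1/n₂)) = √(0.1705·0.8295·0.000985279) = √(0.00013935) = 0.0118.
z = (0.1663 − 0.1764)/0.0118 = -0.0101/0.0118 = -0.86.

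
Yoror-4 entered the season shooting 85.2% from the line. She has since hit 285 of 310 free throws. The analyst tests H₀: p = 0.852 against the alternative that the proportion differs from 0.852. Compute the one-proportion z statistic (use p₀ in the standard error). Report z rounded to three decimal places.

z = 3.340

p̂ = 285/310 ≈ 0.919355.
Standard error under H₀: √(0.852×0.148/310) = 0.020168.
z = (0.919355 − 0.852)/0.020168 = 0.067355/0.020168 = 3.340.
Two-sided p-value ≈ 2·Φ(−3.340) = 0.0008.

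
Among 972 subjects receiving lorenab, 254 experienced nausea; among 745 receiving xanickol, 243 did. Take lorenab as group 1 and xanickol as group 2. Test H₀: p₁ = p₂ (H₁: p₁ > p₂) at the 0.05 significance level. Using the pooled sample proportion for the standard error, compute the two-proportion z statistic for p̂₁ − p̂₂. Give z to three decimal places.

z = -2.937

p̂₁ = 254/972 = 0.26132, p̂₂ = 243/745 = 0.32617.
Pooled p̂ = (254+243)/(972+745) = 497/1717 = 0.28946.
SE = √(0.205672 × 0.00237109) = 0.02208.
z = (0.26132 − 0.32617)/0.02208 = -0.06485/0.02208 = -2.937.
p-value = P(Z > -2.937) ≈ 0.9983. With α = 0.05, fail to reject H₀.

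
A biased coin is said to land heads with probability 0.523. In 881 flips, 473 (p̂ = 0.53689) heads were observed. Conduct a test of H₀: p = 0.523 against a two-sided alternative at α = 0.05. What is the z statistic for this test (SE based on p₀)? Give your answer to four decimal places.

p̂ = 473/881 ≈ 0.536890.
Standard error under H₀: √(0.523×0.477/881) = 0.016828.
z = (0.536890 − 0.523)/0.016828 = 0.013890/0.016828 = 0.8254.
p-value = 2·P(Z > 0.825) ≈ 0.4091. With α = 0.05, fail to reject H₀.

z = 0.8254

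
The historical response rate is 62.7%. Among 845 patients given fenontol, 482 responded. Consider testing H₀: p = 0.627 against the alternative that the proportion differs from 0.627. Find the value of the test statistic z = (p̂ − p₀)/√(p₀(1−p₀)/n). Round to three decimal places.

z = -3.401

p̂ = 482/845 ≈ 0.57041.
Under H₀, SE = √(0.627·0.373/845) = √(0.00027677) = 0.01664.
z = (0.57041 − 0.627)/0.01664 = -0.05659/0.01664 = -3.401.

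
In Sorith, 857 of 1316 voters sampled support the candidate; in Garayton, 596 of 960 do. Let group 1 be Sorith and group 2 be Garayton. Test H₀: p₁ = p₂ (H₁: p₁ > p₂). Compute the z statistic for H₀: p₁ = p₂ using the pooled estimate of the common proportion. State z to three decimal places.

p̂₁ = 857/1316 ≈ 0.65122, p̂₂ = 596/960 ≈ 0.62083.
Pooled p̂ = (857+596)/(1316+960) = 1453/2276 = 0.63840.
SE = √(p̂(1−p̂)(1/n₁+1/n₂)) = √(0.63840·0.36160·0.00180155) = √(0.000415878) = 0.02039.
z = (0.65122 − 0.62083)/0.02039 = 0.03039/0.02039 = 1.490.
p-value = P(Z > 1.490) ≈ 0.0681.

z = 1.490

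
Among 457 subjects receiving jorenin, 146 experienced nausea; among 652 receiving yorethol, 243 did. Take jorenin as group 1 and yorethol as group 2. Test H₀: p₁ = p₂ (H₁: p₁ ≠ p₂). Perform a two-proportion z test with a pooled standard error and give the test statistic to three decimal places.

p̂₁ = 146/457 = 0.319475, p̂₂ = 243/652 = 0.372699.
Pooled p̂ = (146+243)/(457+652) = 389/1109 = 0.350766.
SE = √(0.227729 × 0.00372193) = 0.029113.
z = (0.319475 − 0.372699)/0.029113 = -0.053224/0.029113 = -1.828.
p-value = 2·P(Z > 1.828) ≈ 0.0675.

z = -1.828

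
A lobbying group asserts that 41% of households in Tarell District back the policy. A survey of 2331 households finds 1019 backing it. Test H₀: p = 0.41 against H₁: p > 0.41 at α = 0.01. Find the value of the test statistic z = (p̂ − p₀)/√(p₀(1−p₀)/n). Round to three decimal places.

z = 2.665

p̂ = 1019/2331 ≈ 0.437151.
SE = √(p₀(1−p₀)/n) = √(0.2419/2331) = 0.010187.
z = (0.437151 − 0.41)/0.010187 = 0.027151/0.010187 = 2.665.
p-value = P(Z > 2.665) ≈ 0.0038. With α = 0.01, reject H₀.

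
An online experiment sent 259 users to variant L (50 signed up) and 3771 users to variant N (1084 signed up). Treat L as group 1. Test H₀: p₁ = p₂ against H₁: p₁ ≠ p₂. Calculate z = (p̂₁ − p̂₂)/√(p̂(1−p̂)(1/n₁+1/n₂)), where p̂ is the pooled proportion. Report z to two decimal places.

z = -3.27

p̂₁ = 50/259 ≈ 0.1931, p̂₂ = 1084/3771 ≈ 0.2875.
Pooled p̂ = (50+1084)/(259+3771) = 1134/4030 = 0.2814.
SE = √(p̂(1−p̂)(1/n₁+1/n₂)) = √(0.2814·0.7186·0.00412619) = √(0.000834354) = 0.0289.
z = (0.1931 − 0.2875)/0.0289 = -0.0944/0.0289 = -3.27.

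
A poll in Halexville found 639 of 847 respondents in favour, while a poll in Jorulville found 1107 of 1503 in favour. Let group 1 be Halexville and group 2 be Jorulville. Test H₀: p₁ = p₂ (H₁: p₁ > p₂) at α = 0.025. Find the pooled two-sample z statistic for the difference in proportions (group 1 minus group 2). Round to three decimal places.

z = 0.953

p̂₁ = 639/847 = 0.75443, p̂₂ = 1107/1503 = 0.73653.
Pooled p̂ = (639+1107)/(847+1503) = 1746/2350 = 0.74298.
SE = √(0.190961 × 0.00184597) = 0.01878.
z = (0.75443 − 0.73653)/0.01878 = 0.01790/0.01878 = 0.953.
p-value = P(Z > 0.953) ≈ 0.1702. With α = 0.025, fail to reject H₀.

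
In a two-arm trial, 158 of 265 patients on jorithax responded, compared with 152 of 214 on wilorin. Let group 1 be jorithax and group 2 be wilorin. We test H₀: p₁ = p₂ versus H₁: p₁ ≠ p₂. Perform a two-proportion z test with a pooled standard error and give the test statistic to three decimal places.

p̂₁ = 158/265 = 0.59623, p̂₂ = 152/214 = 0.71028.
Pooled p̂ = (158+152)/(265+214) = 310/479 = 0.64718.
SE = √(p̂(1−p̂)(1/n₁+1/n₂)) = √(0.64718·0.35282·0.00844648) = √(0.00192865) = 0.04392.
z = (0.59623 − 0.71028)/0.04392 = -0.11405/0.04392 = -2.597.
Two-sided p-value ≈ 2·Φ(−2.597) = 0.0094.

z = -2.597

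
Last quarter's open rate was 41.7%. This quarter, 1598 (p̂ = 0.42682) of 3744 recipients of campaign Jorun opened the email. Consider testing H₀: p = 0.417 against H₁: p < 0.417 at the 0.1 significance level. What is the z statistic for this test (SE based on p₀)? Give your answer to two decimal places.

z = 1.22

p̂ = 1598/3744 = 0.42682.
Standard error under H₀: √(0.417×0.583/3744) = 0.00806.
z = (0.42682 − 0.417)/0.00806 = 0.00982/0.00806 = 1.22.
p-value = P(Z < 1.218) ≈ 0.8884, so at α = 0.1 we fail to reject H₀.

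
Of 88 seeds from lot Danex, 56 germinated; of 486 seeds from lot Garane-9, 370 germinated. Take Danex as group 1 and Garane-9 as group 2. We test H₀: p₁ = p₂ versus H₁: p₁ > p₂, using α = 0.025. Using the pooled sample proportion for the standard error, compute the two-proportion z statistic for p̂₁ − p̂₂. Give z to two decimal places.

p̂₁ = 56/88 = 0.63636, p̂₂ = 370/486 = 0.76132.
Pooled p̂ = (56+370)/(88+486) = 426/574 = 0.74216.
SE = √(p̂(1−p̂)(1/n₁+1/n₂)) = √(0.74216·0.25784·0.0134212) = √(0.00256827) = 0.05068.
z = (0.63636 − 0.76132)/0.05068 = -0.12496/0.05068 = -2.47.
p-value = P(Z > -2.466) ≈ 0.9932; since p > α = 0.025, fail to reject H₀.

z = -2.47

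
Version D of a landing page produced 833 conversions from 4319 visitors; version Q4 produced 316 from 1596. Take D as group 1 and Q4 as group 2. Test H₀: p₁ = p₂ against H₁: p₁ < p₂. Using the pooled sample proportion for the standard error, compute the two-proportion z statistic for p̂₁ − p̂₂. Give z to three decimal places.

z = -0.442

p̂₁ = 833/4319 ≈ 0.19287, p̂₂ = 316/1596 ≈ 0.19799.
Pooled p̂ = (833+316)/(4319+1596) = 1149/5915 = 0.19425.
SE = √(0.156518 × 0.000858101) = 0.01159.
z = (0.19287 − 0.19799)/0.01159 = -0.00512/0.01159 = -0.442.
p-value = P(Z < -0.442) ≈ 0.3291.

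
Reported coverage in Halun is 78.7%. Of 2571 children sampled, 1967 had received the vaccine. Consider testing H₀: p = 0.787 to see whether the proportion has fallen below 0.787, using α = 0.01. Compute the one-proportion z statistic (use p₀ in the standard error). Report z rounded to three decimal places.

p̂ = 1967/2571 ≈ 0.765072.
SE = √(p₀(1−p₀)/n) = √(0.16763/2571) = 0.008075.
z = (0.765072 − 0.787)/0.008075 = -0.021928/0.008075 = -2.716.
p-value = P(Z < -2.716) ≈ 0.0033; since p < α = 0.01, reject H₀.

z = -2.716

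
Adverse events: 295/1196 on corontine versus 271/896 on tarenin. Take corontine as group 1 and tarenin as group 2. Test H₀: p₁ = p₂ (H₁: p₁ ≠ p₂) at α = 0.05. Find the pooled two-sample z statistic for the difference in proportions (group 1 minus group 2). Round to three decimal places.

p̂₁ = 295/1196 ≈ 0.24666, p̂₂ = 271/896 ≈ 0.30246.
Pooled p̂ = (295+271)/(1196+896) = 566/2092 = 0.27055.
SE = √(0.197355 × 0.00195219) = 0.01963.
z = (0.24666 − 0.30246)/0.01963 = -0.05580/0.01963 = -2.843.
p-value = 2·P(Z > 2.843) ≈ 0.0045, so at α = 0.05 we reject H₀.

z = -2.843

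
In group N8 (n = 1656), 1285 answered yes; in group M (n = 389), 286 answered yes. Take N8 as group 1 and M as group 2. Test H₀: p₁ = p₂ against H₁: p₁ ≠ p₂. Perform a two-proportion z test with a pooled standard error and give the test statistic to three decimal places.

z = 1.714

p̂₁ = 1285/1656 = 0.77597, p̂₂ = 286/389 = 0.73522.
Pooled p̂ = (1285+286)/(1656+389) = 1571/2045 = 0.76822.
SE = √(0.178061 × 0.00317456) = 0.02378.
z = (0.77597 − 0.73522)/0.02378 = 0.04075/0.02378 = 1.714.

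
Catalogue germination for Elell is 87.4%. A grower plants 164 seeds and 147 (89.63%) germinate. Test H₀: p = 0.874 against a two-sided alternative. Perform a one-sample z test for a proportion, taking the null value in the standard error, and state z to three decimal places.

p̂ = 147/164 ≈ 0.89634.
Standard error under H₀: √(0.874×0.126/164) = 0.02591.
z = (0.89634 − 0.874)/0.02591 = 0.02234/0.02591 = 0.862.
Two-sided p-value ≈ 2·Φ(−0.862) = 0.3886.

z = 0.862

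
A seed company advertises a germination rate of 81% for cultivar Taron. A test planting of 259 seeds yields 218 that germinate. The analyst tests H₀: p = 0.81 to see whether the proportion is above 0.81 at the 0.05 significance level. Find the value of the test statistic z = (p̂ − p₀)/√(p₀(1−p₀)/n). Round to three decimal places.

z = 1.300

p̂ = 218/259 ≈ 0.84170.
Standard error under H₀: √(0.81×0.19/259) = 0.02438.
z = (0.84170 − 0.81)/0.02438 = 0.03170/0.02438 = 1.300.
p-value = P(Z > 1.300) ≈ 0.0967; since p > α = 0.05, fail to reject H₀.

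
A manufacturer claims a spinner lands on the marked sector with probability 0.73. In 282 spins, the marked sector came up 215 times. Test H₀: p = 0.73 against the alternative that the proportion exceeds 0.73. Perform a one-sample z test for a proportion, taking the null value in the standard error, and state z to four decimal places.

z = 1.2260

p̂ = 215/282 = 0.762411.
SE = √(p₀(1−p₀)/n) = √(0.1971/282) = 0.026437.
z = (0.762411 − 0.73)/0.026437 = 0.032411/0.026437 = 1.2260.
p-value = P(Z > 1.226) ≈ 0.1101.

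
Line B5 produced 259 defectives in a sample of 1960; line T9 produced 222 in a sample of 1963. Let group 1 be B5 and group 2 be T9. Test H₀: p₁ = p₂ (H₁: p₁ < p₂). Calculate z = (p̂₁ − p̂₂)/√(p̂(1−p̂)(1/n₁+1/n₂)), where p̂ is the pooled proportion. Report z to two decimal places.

z = 1.82

p̂₁ = 259/1960 = 0.13214, p̂₂ = 222/1963 = 0.11309.
Pooled p̂ = (259+222)/(1960+1963) = 481/3923 = 0.12261.
SE = √(0.107577 × 0.00101963) = 0.01047.
z = (0.13214 − 0.11309)/0.01047 = 0.01905/0.01047 = 1.82.
p-value = P(Z < 1.819) ≈ 0.9655.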